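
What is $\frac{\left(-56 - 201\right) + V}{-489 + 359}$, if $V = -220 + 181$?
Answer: $\frac{148}{65} \approx 2.2769$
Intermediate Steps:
$V = -39$
$\frac{\left(-56 - 201\right) + V}{-489 + 359} = \frac{\left(-56 - 201\right) - 39}{-489 + 359} = \frac{\left(-56 - 201\right) - 39}{-130} = \left(-257 - 39\right) \left(- \frac{1}{130}\right) = \left(-296\right) \left(- \frac{1}{130}\right) = \frac{148}{65}$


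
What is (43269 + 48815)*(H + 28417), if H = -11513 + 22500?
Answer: 3628477936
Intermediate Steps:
H = 10987
(43269 + 48815)*(H + 28417) = (43269 + 48815)*(10987 + 28417) = 92084*39404 = 3628477936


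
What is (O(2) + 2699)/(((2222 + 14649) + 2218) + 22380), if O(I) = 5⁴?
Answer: 1108/13823 ≈ 0.080156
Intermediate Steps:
O(I) = 625
(O(2) + 2699)/(((2222 + 14649) + 2218) + 22380) = (625 + 2699)/(((2222 + 14649) + 2218) + 22380) = 3324/((16871 + 2218) + 22380) = 3324/(19089 + 22380) = 3324/41469 = 3324*(1/41469) = 1108/13823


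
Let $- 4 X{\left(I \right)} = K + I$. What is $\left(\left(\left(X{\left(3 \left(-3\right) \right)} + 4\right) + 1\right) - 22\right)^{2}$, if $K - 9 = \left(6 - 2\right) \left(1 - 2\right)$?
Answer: $256$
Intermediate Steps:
$K = 5$ ($K = 9 + \left(6 - 2\right) \left(1 - 2\right) = 9 + 4 \left(-1\right) = 9 - 4 = 5$)
$X{\left(I \right)} = - \frac{5}{4} - \frac{I}{4}$ ($X{\left(I \right)} = - \frac{5 + I}{4} = - \frac{5}{4} - \frac{I}{4}$)
$\left(\left(\left(X{\left(3 \left(-3\right) \right)} + 4\right) + 1\right) - 22\right)^{2} = \left(\left(\left(\left(- \frac{5}{4} - \frac{3 \left(-3\right)}{4}\right) + 4\right) + 1\right) - 22\right)^{2} = \left(\left(\left(\left(- \frac{5}{4} - - \frac{9}{4}\right) + 4\right) + 1\right) - 22\right)^{2} = \left(\left(\left(\left(- \frac{5}{4} + \frac{9}{4}\right) + 4\right) + 1\right) - 22\right)^{2} = \left(\left(\left(1 + 4\right) + 1\right) - 22\right)^{2} = \left(\left(5 + 1\right) - 22\right)^{2} = \left(6 - 22\right)^{2} = \left(-16\right)^{2} = 256$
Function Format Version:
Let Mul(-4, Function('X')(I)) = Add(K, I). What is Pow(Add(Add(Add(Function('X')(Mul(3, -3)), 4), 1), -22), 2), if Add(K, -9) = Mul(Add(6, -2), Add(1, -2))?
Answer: 256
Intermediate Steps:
K = 5 (K = Add(9, Mul(Add(6, -2), Add(1, -2))) = Add(9, Mul(4, -1)) = Add(9, -4) = 5)
Function('X')(I) = Add(Rational(-5, 4), Mul(Rational(-1, 4), I)) (Function('X')(I) = Mul(Rational(-1, 4), Add(5, I)) = Add(Rational(-5, 4), Mul(Rational(-1, 4), I)))
Pow(Add(Add(Add(Function('X')(Mul(3, -3)), 4), 1), -22), 2) = Pow(Add(Add(Add(Add(Rational(-5, 4), Mul(Rational(-1, 4), Mul(3, -3))), 4), 1), -22), 2) = Pow(Add(Add(Add(Add(Rational(-5, 4), Mul(Rational(-1, 4), -9)), 4), 1), -22), 2) = Pow(Add(Add(Add(Add(Rational(-5, 4), Rational(9, 4)), 4), 1), -22), 2) = Pow(Add(Add(Add(1, 4), 1), -22), 2) = Pow(Add(Add(5, 1), -22), 2) = Pow(Add(6, -22), 2) = Pow(-16, 2) = 256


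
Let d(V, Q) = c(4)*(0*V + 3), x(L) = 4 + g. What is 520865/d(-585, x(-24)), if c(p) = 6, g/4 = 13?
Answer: 520865/18 ≈ 28937.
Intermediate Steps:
g = 52 (g = 4*13 = 52)
x(L) = 56 (x(L) = 4 + 52 = 56)
d(V, Q) = 18 (d(V, Q) = 6*(0*V + 3) = 6*(0 + 3) = 6*3 = 18)
520865/d(-585, x(-24)) = 520865/18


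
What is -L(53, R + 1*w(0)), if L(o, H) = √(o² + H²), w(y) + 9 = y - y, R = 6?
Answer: -√2818 ≈ -53.085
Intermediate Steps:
w(y) = -9 (w(y) = -9 + (y - y) = -9 + 0 = -9)
L(o, H) = √(H² + o²)
-L(53, R + 1*w(0)) = -√((6 + 1*(-9))² + 53²) = -√((6 - 9)² + 2809) = -√((-3)² + 2809) = -√(9 + 2809) = -√2818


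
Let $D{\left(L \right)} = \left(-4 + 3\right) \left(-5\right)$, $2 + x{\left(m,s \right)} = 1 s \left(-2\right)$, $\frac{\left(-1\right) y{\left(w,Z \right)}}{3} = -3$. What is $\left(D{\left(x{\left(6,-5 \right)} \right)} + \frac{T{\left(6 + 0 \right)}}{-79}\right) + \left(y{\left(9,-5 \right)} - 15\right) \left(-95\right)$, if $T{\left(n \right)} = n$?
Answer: $\frac{45419}{79} \approx 574.92$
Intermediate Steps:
$y{\left(w,Z \right)} = 9$ ($y{\left(w,Z \right)} = \left(-3\right) \left(-3\right) = 9$)
$x{\left(m,s \right)} = -2 - 2 s$ ($x{\left(m,s \right)} = -2 + 1 s \left(-2\right) = -2 + s \left(-2\right) = -2 - 2 s$)
$D{\left(L \right)} = 5$ ($D{\left(L \right)} = \left(-1\right) \left(-5\right) = 5$)
$\left(D{\left(x{\left(6,-5 \right)} \right)} + \frac{T{\left(6 + 0 \right)}}{-79}\right) + \left(y{\left(9,-5 \right)} - 15\right) \left(-95\right) = \left(5 + \frac{6 + 0}{-79}\right) + \left(9 - 15\right) \left(-95\right) = \left(5 + 6 \left(- \frac{1}{79}\right)\right) - -570 = \left(5 - \frac{6}{79}\right) + 570 = \frac{389}{79} + 570 = \frac{45419}{79}$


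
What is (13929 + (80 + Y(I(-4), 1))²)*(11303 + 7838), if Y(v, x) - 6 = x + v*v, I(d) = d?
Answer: 469681858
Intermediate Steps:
Y(v, x) = 6 + x + v² (Y(v, x) = 6 + (x + v*v) = 6 + (x + v²) = 6 + x + v²)
(13929 + (80 + Y(I(-4), 1))²)*(11303 + 7838) = (13929 + (80 + (6 + 1 + (-4)²))²)*(11303 + 7838) = (13929 + (80 + (6 + 1 + 16))²)*19141 = (13929 + (80 + 23)²)*19141 = (13929 + 103²)*19141 = (13929 + 10609)*19141 = 24538*19141 = 469681858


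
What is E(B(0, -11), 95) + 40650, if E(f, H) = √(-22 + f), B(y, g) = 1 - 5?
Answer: 40650 + I*√26 ≈ 40650.0 + 5.099*I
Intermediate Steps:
B(y, g) = -4
E(B(0, -11), 95) + 40650 = √(-22 - 4) + 40650 = √(-26) + 40650 = I*√26 + 40650 = 40650 + I*√26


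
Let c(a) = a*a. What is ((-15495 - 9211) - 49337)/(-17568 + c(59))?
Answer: 74043/14087 ≈ 5.2561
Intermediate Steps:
c(a) = a**2
((-15495 - 9211) - 49337)/(-17568 + c(59)) = ((-15495 - 9211) - 49337)/(-17568 + 59**2) = (-24706 - 49337)/(-17568 + 3481) = -74043/(-14087) = -74043*(-1/14087) = 74043/14087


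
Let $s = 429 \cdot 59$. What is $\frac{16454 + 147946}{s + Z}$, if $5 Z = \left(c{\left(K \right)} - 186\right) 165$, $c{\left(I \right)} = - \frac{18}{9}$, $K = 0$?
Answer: $\frac{54800}{6369} \approx 8.6042$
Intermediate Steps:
$c{\left(I \right)} = -2$ ($c{\left(I \right)} = \left(-18\right) \frac{1}{9} = -2$)
$s = 25311$
$Z = -6204$ ($Z = \frac{\left(-2 - 186\right) 165}{5} = \frac{\left(-188\right) 165}{5} = \frac{1}{5} \left(-31020\right) = -6204$)
$\frac{16454 + 147946}{s + Z} = \frac{16454 + 147946}{25311 - 6204} = \frac{164400}{19107} = 164400 \cdot \frac{1}{19107} = \frac{54800}{6369}$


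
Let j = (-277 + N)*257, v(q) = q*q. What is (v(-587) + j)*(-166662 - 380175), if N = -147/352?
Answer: -52601334314097/352 ≈ -1.4944e+11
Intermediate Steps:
N = -147/352 (N = -147*1/352 = -147/352 ≈ -0.41761)
v(q) = q²
j = -25096307/352 (j = (-277 - 147/352)*257 = -97651/352*257 = -25096307/352 ≈ -71296.)
(v(-587) + j)*(-166662 - 380175) = ((-587)² - 25096307/352)*(-166662 - 380175) = (344569 - 25096307/352)*(-546837) = (96191981/352)*(-546837) = -52601334314097/352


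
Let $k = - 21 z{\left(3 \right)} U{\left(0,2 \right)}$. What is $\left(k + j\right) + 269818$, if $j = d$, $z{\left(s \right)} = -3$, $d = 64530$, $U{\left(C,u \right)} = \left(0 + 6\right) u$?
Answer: $335104$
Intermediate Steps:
$U{\left(C,u \right)} = 6 u$
$j = 64530$
$k = 756$ ($k = \left(-21\right) \left(-3\right) 6 \cdot 2 = 63 \cdot 12 = 756$)
$\left(k + j\right) + 269818 = \left(756 + 64530\right) + 269818 = 65286 + 269818 = 335104$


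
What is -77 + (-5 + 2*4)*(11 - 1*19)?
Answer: -101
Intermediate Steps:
-77 + (-5 + 2*4)*(11 - 1*19) = -77 + (-5 + 8)*(11 - 19) = -77 + 3*(-8) = -77 - 24 = -101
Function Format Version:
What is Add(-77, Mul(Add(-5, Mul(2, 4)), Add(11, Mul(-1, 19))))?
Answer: -101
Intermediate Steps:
Add(-77, Mul(Add(-5, Mul(2, 4)), Add(11, Mul(-1, 19)))) = Add(-77, Mul(Add(-5, 8), Add(11, -19))) = Add(-77, Mul(3, -8)) = Add(-77, -24) = -101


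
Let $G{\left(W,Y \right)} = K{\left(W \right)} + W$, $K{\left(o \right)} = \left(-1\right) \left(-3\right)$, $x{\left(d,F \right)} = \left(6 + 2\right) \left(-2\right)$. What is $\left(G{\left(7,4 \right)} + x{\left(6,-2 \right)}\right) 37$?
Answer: $-222$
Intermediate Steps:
$x{\left(d,F \right)} = -16$ ($x{\left(d,F \right)} = 8 \left(-2\right) = -16$)
$K{\left(o \right)} = 3$
$G{\left(W,Y \right)} = 3 + W$
$\left(G{\left(7,4 \right)} + x{\left(6,-2 \right)}\right) 37 = \left(\left(3 + 7\right) - 16\right) 37 = \left(10 - 16\right) 37 = \left(-6\right) 37 = -222$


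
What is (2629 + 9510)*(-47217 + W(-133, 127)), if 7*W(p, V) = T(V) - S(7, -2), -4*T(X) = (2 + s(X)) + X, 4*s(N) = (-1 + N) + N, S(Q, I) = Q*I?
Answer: -64201338011/112 ≈ -5.7323e+8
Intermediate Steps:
S(Q, I) = I*Q
s(N) = -¼ + N/2 (s(N) = ((-1 + N) + N)/4 = (-1 + 2*N)/4 = -¼ + N/2)
T(X) = -7/16 - 3*X/8 (T(X) = -((2 + (-¼ + X/2)) + X)/4 = -((7/4 + X/2) + X)/4 = -(7/4 + 3*X/2)/4 = -7/16 - 3*X/8)
W(p, V) = 31/16 - 3*V/56 (W(p, V) = ((-7/16 - 3*V/8) - (-2)*7)/7 = ((-7/16 - 3*V/8) - 1*(-14))/7 = ((-7/16 - 3*V/8) + 14)/7 = (217/16 - 3*V/8)/7 = 31/16 - 3*V/56)
(2629 + 9510)*(-47217 + W(-133, 127)) = (2629 + 9510)*(-47217 + (31/16 - 3/56*127)) = 12139*(-47217 + (31/16 - 381/56)) = 12139*(-47217 - 545/112) = 12139*(-5288849/112) = -64201338011/112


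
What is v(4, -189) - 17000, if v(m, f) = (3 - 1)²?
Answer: -16996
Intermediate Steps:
v(m, f) = 4 (v(m, f) = 2² = 4)
v(4, -189) - 17000 = 4 - 17000 = -16996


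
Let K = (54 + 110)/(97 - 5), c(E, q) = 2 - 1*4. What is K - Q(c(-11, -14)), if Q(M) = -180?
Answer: 4181/23 ≈ 181.78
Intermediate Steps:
c(E, q) = -2 (c(E, q) = 2 - 4 = -2)
K = 41/23 (K = 164/92 = 164*(1/92) = 41/23 ≈ 1.7826)
K - Q(c(-11, -14)) = 41/23 - 1*(-180) = 41/23 + 180 = 4181/23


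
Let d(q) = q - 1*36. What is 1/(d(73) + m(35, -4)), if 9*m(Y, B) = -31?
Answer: 9/302 ≈ 0.029801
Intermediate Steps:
m(Y, B) = -31/9 (m(Y, B) = (⅑)*(-31) = -31/9)
d(q) = -36 + q (d(q) = q - 36 = -36 + q)
1/(d(73) + m(35, -4)) = 1/((-36 + 73) - 31/9) = 1/(37 - 31/9) = 1/(302/9) = 9/302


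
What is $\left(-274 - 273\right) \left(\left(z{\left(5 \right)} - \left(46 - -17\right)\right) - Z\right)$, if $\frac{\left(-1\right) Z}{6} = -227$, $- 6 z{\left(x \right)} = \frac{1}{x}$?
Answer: $\frac{23384797}{30} \approx 7.7949 \cdot 10^{5}$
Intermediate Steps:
$z{\left(x \right)} = - \frac{1}{6 x}$
$Z = 1362$ ($Z = \left(-6\right) \left(-227\right) = 1362$)
$\left(-274 - 273\right) \left(\left(z{\left(5 \right)} - \left(46 - -17\right)\right) - Z\right) = \left(-274 - 273\right) \left(\left(- \frac{1}{6 \cdot 5} - \left(46 - -17\right)\right) - 1362\right) = - 547 \left(\left(\left(- \frac{1}{6}\right) \frac{1}{5} - \left(46 + 17\right)\right) - 1362\right) = - 547 \left(\left(- \frac{1}{30} - 63\right) - 1362\right) = - 547 \left(- \frac{1891}{30} - 1362\right) = \left(-547\right) \left(- \frac{42751}{30}\right) = \frac{23384797}{30}$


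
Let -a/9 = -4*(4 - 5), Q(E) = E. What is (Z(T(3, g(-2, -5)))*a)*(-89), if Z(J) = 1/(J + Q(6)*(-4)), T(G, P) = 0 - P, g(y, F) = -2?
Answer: -1602/11 ≈ -145.64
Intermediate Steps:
T(G, P) = -P
a = -36 (a = -(-36)*(4 - 5) = -(-36)*(-1) = -9*4 = -36)
Z(J) = 1/(-24 + J) (Z(J) = 1/(J + 6*(-4)) = 1/(J - 24) = 1/(-24 + J))
(Z(T(3, g(-2, -5)))*a)*(-89) = (-36/(-24 - 1*(-2)))*(-89) = (-36/(-24 + 2))*(-89) = (-36/(-22))*(-89) = -1/22*(-36)*(-89) = (18/11)*(-89) = -1602/11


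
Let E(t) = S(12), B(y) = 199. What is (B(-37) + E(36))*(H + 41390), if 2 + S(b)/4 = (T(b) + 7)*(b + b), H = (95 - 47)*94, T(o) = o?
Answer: 92492530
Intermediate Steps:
H = 4512 (H = 48*94 = 4512)
S(b) = -8 + 8*b*(7 + b) (S(b) = -8 + 4*((b + 7)*(b + b)) = -8 + 4*((7 + b)*(2*b)) = -8 + 4*(2*b*(7 + b)) = -8 + 8*b*(7 + b))
E(t) = 1816 (E(t) = -8 + 8*12² + 56*12 = -8 + 8*144 + 672 = -8 + 1152 + 672 = 1816)
(B(-37) + E(36))*(H + 41390) = (199 + 1816)*(4512 + 41390) = 2015*45902 = 92492530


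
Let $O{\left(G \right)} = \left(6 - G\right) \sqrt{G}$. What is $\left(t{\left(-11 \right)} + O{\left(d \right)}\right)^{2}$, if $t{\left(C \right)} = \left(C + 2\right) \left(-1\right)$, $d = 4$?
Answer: $169$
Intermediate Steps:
$t{\left(C \right)} = -2 - C$ ($t{\left(C \right)} = \left(2 + C\right) \left(-1\right) = -2 - C$)
$O{\left(G \right)} = \sqrt{G} \left(6 - G\right)$
$\left(t{\left(-11 \right)} + O{\left(d \right)}\right)^{2} = \left(\left(-2 - -11\right) + \sqrt{4} \left(6 - 4\right)\right)^{2} = \left(\left(-2 + 11\right) + 2 \left(6 - 4\right)\right)^{2} = \left(9 + 2 \cdot 2\right)^{2} = \left(9 + 4\right)^{2} = 13^{2} = 169$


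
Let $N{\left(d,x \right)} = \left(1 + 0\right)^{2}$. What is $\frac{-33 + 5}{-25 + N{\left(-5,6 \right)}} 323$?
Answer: $\frac{2261}{6} \approx 376.83$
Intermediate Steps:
$N{\left(d,x \right)} = 1$ ($N{\left(d,x \right)} = 1^{2} = 1$)
$\frac{-33 + 5}{-25 + N{\left(-5,6 \right)}} 323 = \frac{-33 + 5}{-25 + 1} \cdot 323 = - \frac{28}{-24} \cdot 323 = \left(-28\right) \left(- \frac{1}{24}\right) 323 = \frac{7}{6} \cdot 323 = \frac{2261}{6}$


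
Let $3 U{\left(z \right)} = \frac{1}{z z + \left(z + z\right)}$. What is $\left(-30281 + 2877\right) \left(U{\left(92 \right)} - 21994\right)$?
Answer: $\frac{3909265107085}{6486} \approx 6.0272 \cdot 10^{8}$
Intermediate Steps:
$U{\left(z \right)} = \frac{1}{3 \left(z^{2} + 2 z\right)}$ ($U{\left(z \right)} = \frac{1}{3 \left(z z + \left(z + z\right)\right)} = \frac{1}{3 \left(z^{2} + 2 z\right)}$)
$\left(-30281 + 2877\right) \left(U{\left(92 \right)} - 21994\right) = \left(-30281 + 2877\right) \left(\frac{1}{3 \cdot 92 \left(2 + 92\right)} - 21994\right) = - 27404 \left(\frac{1}{3} \cdot \frac{1}{92} \cdot \frac{1}{94} - 21994\right) = - 27404 \left(\frac{1}{25944} - 21994\right) = \left(-27404\right) \left(- \frac{570612335}{25944}\right) = \frac{3909265107085}{6486}$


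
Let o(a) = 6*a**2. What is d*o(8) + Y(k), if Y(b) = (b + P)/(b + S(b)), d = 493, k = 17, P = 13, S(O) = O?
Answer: 3218319/17 ≈ 1.8931e+5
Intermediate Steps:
Y(b) = (13 + b)/(2*b) (Y(b) = (b + 13)/(b + b) = (13 + b)/((2*b)) = (13 + b)*(1/(2*b)) = (13 + b)/(2*b))
d*o(8) + Y(k) = 493*(6*8**2) + (1/2)*(13 + 17)/17 = 493*(6*64) + (1/2)*(1/17)*30 = 493*384 + 15/17 = 189312 + 15/17 = 3218319/17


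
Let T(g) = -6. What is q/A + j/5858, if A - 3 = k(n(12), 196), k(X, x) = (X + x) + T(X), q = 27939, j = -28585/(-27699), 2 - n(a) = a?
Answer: 1511136033931/9897905262 ≈ 152.67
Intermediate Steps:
n(a) = 2 - a
j = 28585/27699 (j = -28585*(-1/27699) = 28585/27699 ≈ 1.0320)
k(X, x) = -6 + X + x (k(X, x) = (X + x) - 6 = -6 + X + x)
A = 183 (A = 3 + (-6 + (2 - 1*12) + 196) = 3 + (-6 + (2 - 12) + 196) = 3 + (-6 - 10 + 196) = 3 + 180 = 183)
q/A + j/5858 = 27939/183 + (28585/27699)/5858 = 27939*(1/183) + (28585/27699)*(1/5858) = 9313/61 + 28585/162260742 = 1511136033931/9897905262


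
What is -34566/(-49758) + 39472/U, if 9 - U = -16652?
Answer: 423325317/138169673 ≈ 3.0638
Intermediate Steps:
U = 16661 (U = 9 - 1*(-16652) = 9 + 16652 = 16661)
-34566/(-49758) + 39472/U = -34566/(-49758) + 39472/16661 = -34566*(-1/49758) + 39472*(1/16661) = 5761/8293 + 39472/16661 = 423325317/138169673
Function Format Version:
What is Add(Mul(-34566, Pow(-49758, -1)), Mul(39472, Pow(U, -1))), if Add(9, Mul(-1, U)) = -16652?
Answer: Rational(423325317, 138169673) ≈ 3.0638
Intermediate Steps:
U = 16661 (U = Add(9, Mul(-1, -16652)) = Add(9, 16652) = 16661)
Add(Mul(-34566, Pow(-49758, -1)), Mul(39472, Pow(U, -1))) = Add(Mul(-34566, Pow(-49758, -1)), Mul(39472, Pow(16661, -1))) = Add(Mul(-34566, Rational(-1, 49758)), Mul(39472, Rational(1, 16661))) = Add(Rational(5761, 8293), Rational(39472, 16661)) = Rational(423325317, 138169673)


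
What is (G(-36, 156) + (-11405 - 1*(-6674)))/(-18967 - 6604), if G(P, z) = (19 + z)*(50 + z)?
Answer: -31319/25571 ≈ -1.2248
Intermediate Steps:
(G(-36, 156) + (-11405 - 1*(-6674)))/(-18967 - 6604) = ((950 + 156² + 69*156) + (-11405 - 1*(-6674)))/(-18967 - 6604) = ((950 + 24336 + 10764) + (-11405 + 6674))/(-25571) = (36050 - 4731)*(-1/25571) = 31319*(-1/25571) = -31319/25571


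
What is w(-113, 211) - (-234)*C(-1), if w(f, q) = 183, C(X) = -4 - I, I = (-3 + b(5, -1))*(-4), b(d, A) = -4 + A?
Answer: -8241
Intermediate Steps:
I = 32 (I = (-3 + (-4 - 1))*(-4) = (-3 - 5)*(-4) = -8*(-4) = 32)
C(X) = -36 (C(X) = -4 - 1*32 = -4 - 32 = -36)
w(-113, 211) - (-234)*C(-1) = 183 - (-234)*(-36) = 183 - 1*8424 = 183 - 8424 = -8241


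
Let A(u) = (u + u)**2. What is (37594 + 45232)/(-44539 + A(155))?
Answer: 82826/51561 ≈ 1.6064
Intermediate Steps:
A(u) = 4*u**2 (A(u) = (2*u)**2 = 4*u**2)
(37594 + 45232)/(-44539 + A(155)) = (37594 + 45232)/(-44539 + 4*155**2) = 82826/(-44539 + 4*24025) = 82826/(-44539 + 96100) = 82826/51561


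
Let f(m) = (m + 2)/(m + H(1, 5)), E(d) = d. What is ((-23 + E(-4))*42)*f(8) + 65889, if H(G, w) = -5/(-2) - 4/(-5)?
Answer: 7332057/113 ≈ 64885.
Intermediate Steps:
H(G, w) = 33/10 (H(G, w) = -5*(-1/2) - 4*(-1/5) = 5/2 + 4/5 = 33/10)
f(m) = (2 + m)/(33/10 + m) (f(m) = (m + 2)/(m + 33/10) = (2 + m)/(33/10 + m))
((-23 + E(-4))*42)*f(8) + 65889 = ((-23 - 4)*42)*(10*(2 + 8)/(33 + 10*8)) + 65889 = (-27*42)*(10*10/(33 + 80)) + 65889 = -11340*10/113 + 65889 = -1134*100/113 + 65889 = -113400/113 + 65889 = 7332057/113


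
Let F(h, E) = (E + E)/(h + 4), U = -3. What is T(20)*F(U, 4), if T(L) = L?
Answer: 160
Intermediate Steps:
F(h, E) = 2*E/(4 + h) (F(h, E) = (2*E)/(4 + h) = 2*E/(4 + h))
T(20)*F(U, 4) = 20*(2*4/(4 - 3)) = 20*(2*4/1) = 20*(2*4*1) = 20*8 = 160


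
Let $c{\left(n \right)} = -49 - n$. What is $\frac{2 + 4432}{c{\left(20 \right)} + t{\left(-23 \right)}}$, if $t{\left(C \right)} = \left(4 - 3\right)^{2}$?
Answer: $- \frac{2217}{34} \approx -65.206$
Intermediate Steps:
$t{\left(C \right)} = 1$ ($t{\left(C \right)} = 1^{2} = 1$)
$\frac{2 + 4432}{c{\left(20 \right)} + t{\left(-23 \right)}} = \frac{2 + 4432}{\left(-49 - 20\right) + 1} = \frac{4434}{\left(-49 - 20\right) + 1} = \frac{4434}{-69 + 1} = \frac{4434}{-68} = 4434 \left(- \frac{1}{68}\right) = - \frac{2217}{34}$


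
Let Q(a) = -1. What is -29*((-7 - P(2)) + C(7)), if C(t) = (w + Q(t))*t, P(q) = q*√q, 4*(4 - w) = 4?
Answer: -203 + 58*√2 ≈ -120.98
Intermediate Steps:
w = 3 (w = 4 - ¼*4 = 4 - 1 = 3)
P(q) = q^(3/2)
C(t) = 2*t (C(t) = (3 - 1)*t = 2*t)
-29*((-7 - P(2)) + C(7)) = -29*((-7 - 2^(3/2)) + 2*7) = -29*((-7 - 2*√2) + 14) = -29*(7 - 2*√2) = -203 + 58*√2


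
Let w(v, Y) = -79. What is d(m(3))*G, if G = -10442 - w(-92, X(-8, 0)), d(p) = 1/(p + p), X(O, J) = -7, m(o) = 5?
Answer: -10363/10 ≈ -1036.3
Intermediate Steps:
d(p) = 1/(2*p)
G = -10363 (G = -10442 - 1*(-79) = -10442 + 79 = -10363)
d(m(3))*G = ((1/2)/5)*(-10363) = ((1/2)*(1/5))*(-10363) = (1/10)*(-10363) = -10363/10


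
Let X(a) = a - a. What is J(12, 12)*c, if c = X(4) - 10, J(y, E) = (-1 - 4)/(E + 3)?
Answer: 10/3 ≈ 3.3333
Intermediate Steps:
X(a) = 0
J(y, E) = -5/(3 + E)
c = -10 (c = 0 - 10 = -10)
J(12, 12)*c = -5/(3 + 12)*(-10) = -5/15*(-10) = -5*1/15*(-10) = -⅓*(-10) = 10/3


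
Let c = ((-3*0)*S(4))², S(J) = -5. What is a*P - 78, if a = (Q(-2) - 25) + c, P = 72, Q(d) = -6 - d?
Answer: -2166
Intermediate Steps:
c = 0 (c = (-3*0*(-5))² = (0*(-5))² = 0² = 0)
a = -29 (a = ((-6 - 1*(-2)) - 25) + 0 = ((-6 + 2) - 25) + 0 = (-4 - 25) + 0 = -29 + 0 = -29)
a*P - 78 = -29*72 - 78 = -2088 - 78 = -2166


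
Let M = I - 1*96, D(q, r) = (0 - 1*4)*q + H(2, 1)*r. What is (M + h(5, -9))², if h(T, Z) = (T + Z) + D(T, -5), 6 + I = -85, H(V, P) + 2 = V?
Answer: 44521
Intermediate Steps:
H(V, P) = -2 + V
I = -91 (I = -6 - 85 = -91)
D(q, r) = -4*q (D(q, r) = (0 - 1*4)*q + (-2 + 2)*r = (0 - 4)*q + 0*r = -4*q + 0 = -4*q)
h(T, Z) = Z - 3*T (h(T, Z) = (T + Z) - 4*T = Z - 3*T)
M = -187 (M = -91 - 1*96 = -91 - 96 = -187)
(M + h(5, -9))² = (-187 + (-9 - 3*5))² = (-187 + (-9 - 15))² = (-187 - 24)² = (-211)² = 44521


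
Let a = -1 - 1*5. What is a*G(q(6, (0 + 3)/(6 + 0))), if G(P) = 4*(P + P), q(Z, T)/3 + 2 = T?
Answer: 216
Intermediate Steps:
q(Z, T) = -6 + 3*T
G(P) = 8*P (G(P) = 4*(2*P) = 8*P)
a = -6 (a = -1 - 5 = -6)
a*G(q(6, (0 + 3)/(6 + 0))) = -48*(-6 + 3*((0 + 3)/(6 + 0))) = -48*(-6 + 3*(3/6)) = -48*(-6 + 3*(3*(⅙))) = -48*(-6 + 3*(½)) = -48*(-6 + 3/2) = -48*(-9)/2 = -6*(-36) = 216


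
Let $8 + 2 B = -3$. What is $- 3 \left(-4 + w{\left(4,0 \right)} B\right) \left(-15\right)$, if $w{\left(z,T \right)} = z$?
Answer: $-1170$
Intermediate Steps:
$B = - \frac{11}{2}$ ($B = -4 + \frac{1}{2} \left(-3\right) = -4 - \frac{3}{2} = - \frac{11}{2} \approx -5.5$)
$- 3 \left(-4 + w{\left(4,0 \right)} B\right) \left(-15\right) = - 3 \left(-4 + 4 \left(- \frac{11}{2}\right)\right) \left(-15\right) = - 3 \left(-4 - 22\right) \left(-15\right) = \left(-3\right) \left(-26\right) \left(-15\right) = 78 \left(-15\right) = -1170$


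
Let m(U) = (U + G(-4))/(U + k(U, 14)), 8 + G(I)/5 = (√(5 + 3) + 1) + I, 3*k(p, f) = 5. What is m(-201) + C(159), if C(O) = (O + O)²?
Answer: 30236460/299 - 15*√2/299 ≈ 1.0113e+5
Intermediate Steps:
k(p, f) = 5/3 (k(p, f) = (⅓)*5 = 5/3)
C(O) = 4*O² (C(O) = (2*O)² = 4*O²)
G(I) = -35 + 5*I + 10*√2 (G(I) = -40 + 5*((√(5 + 3) + 1) + I) = -40 + 5*((√8 + 1) + I) = -40 + 5*((2*√2 + 1) + I) = -40 + 5*((1 + 2*√2) + I) = -40 + 5*(1 + I + 2*√2) = -40 + (5 + 5*I + 10*√2) = -35 + 5*I + 10*√2)
m(U) = (-55 + U + 10*√2)/(5/3 + U) (m(U) = (U + (-35 + 5*(-4) + 10*√2))/(U + 5/3) = (U + (-35 - 20 + 10*√2))/(5/3 + U) = (U + (-55 + 10*√2))/(5/3 + U) = (-55 + U + 10*√2)/(5/3 + U))
m(-201) + C(159) = 3*(-55 - 201 + 10*√2)/(5 + 3*(-201)) + 4*159² = 3*(-256 + 10*√2)/(5 - 603) + 4*25281 = 3*(-256 + 10*√2)/(-598) + 101124 = 3*(-1/598)*(-256 + 10*√2) + 101124 = (384/299 - 15*√2/299) + 101124 = 30236460/299 - 15*√2/299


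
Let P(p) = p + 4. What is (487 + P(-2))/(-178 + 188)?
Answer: 489/10 ≈ 48.900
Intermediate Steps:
P(p) = 4 + p
(487 + P(-2))/(-178 + 188) = (487 + (4 - 2))/(-178 + 188) = (487 + 2)/10 = 489*(1/10) = 489/10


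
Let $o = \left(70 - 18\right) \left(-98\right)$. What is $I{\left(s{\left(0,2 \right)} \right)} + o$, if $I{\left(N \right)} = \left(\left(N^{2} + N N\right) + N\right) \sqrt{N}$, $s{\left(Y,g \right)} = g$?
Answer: $-5096 + 10 \sqrt{2} \approx -5081.9$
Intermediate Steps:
$o = -5096$ ($o = 52 \left(-98\right) = -5096$)
$I{\left(N \right)} = \sqrt{N} \left(N + 2 N^{2}\right)$ ($I{\left(N \right)} = \left(\left(N^{2} + N^{2}\right) + N\right) \sqrt{N} = \left(2 N^{2} + N\right) \sqrt{N} = \left(N + 2 N^{2}\right) \sqrt{N} = \sqrt{N} \left(N + 2 N^{2}\right)$)
$I{\left(s{\left(0,2 \right)} \right)} + o = 2^{\frac{3}{2}} \left(1 + 2 \cdot 2\right) - 5096 = 2 \sqrt{2} \left(1 + 4\right) - 5096 = 2 \sqrt{2} \cdot 5 - 5096 = 10 \sqrt{2} - 5096 = -5096 + 10 \sqrt{2}$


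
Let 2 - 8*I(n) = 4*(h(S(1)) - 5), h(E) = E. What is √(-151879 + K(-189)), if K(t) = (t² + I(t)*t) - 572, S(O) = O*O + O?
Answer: 3*I*√52027/2 ≈ 342.14*I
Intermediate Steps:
S(O) = O + O² (S(O) = O² + O = O + O²)
I(n) = 7/4 (I(n) = ¼ - (1*(1 + 1) - 5)/2 = ¼ - (1*2 - 5)/2 = ¼ - (2 - 5)/2 = ¼ - (-3)/2 = ¼ - ⅛*(-12) = ¼ + 3/2 = 7/4)
K(t) = -572 + t² + 7*t/4 (K(t) = (t² + 7*t/4) - 572 = -572 + t² + 7*t/4)
√(-151879 + K(-189)) = √(-151879 + (-572 + (-189)² + (7/4)*(-189))) = √(-151879 + (-572 + 35721 - 1323/4)) = √(-151879 + 139273/4) = √(-468243/4) = 3*I*√52027/2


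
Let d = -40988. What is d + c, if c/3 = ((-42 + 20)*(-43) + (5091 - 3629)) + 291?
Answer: -32891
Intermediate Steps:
c = 8097 (c = 3*(((-42 + 20)*(-43) + (5091 - 3629)) + 291) = 3*((-22*(-43) + 1462) + 291) = 3*((946 + 1462) + 291) = 3*(2408 + 291) = 3*2699 = 8097)
d + c = -40988 + 8097 = -32891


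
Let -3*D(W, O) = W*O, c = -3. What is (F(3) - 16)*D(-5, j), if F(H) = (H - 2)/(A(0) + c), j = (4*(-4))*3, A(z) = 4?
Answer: 1200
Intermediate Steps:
j = -48 (j = -16*3 = -48)
D(W, O) = -O*W/3 (D(W, O) = -W*O/3 = -O*W/3)
F(H) = -2 + H (F(H) = (H - 2)/(4 - 3) = (-2 + H)/1 = (-2 + H)*1 = -2 + H)
(F(3) - 16)*D(-5, j) = ((-2 + 3) - 16)*(-⅓*(-48)*(-5)) = (1 - 16)*(-80) = -15*(-80) = 1200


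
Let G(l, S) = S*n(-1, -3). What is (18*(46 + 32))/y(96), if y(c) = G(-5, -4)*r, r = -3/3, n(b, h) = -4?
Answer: -351/4 ≈ -87.750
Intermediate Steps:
G(l, S) = -4*S (G(l, S) = S*(-4) = -4*S)
r = -1 (r = -3*⅓ = -1)
y(c) = -16 (y(c) = -4*(-4)*(-1) = 16*(-1) = -16)
(18*(46 + 32))/y(96) = (18*(46 + 32))/(-16) = (18*78)*(-1/16) = 1404*(-1/16) = -351/4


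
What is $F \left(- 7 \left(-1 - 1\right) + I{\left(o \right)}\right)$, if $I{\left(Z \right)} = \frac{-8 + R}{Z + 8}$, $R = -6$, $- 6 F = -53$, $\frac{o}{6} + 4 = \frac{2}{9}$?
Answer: $\frac{17437}{132} \approx 132.1$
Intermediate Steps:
$o = - \frac{68}{3}$ ($o = -24 + 6 \cdot \frac{2}{9} = -24 + \frac{4}{3} = - \frac{68}{3} \approx -22.667$)
$F = \frac{53}{6}$ ($F = \left(- \frac{1}{6}\right) \left(-53\right) = \frac{53}{6} \approx 8.8333$)
$I{\left(Z \right)} = - \frac{14}{8 + Z}$ ($I{\left(Z \right)} = \frac{-8 - 6}{Z + 8} = - \frac{14}{8 + Z}$)
$F \left(- 7 \left(-1 - 1\right) + I{\left(o \right)}\right) = \frac{53 \left(- 7 \left(-1 - 1\right) - \frac{14}{8 - \frac{68}{3}}\right)}{6} = \frac{53 \left(\left(-7\right) \left(-2\right) - \frac{14}{- \frac{44}{3}}\right)}{6} = \frac{53 \left(14 - - \frac{21}{22}\right)}{6} = \frac{53 \left(14 + \frac{21}{22}\right)}{6} = \frac{53}{6} \cdot \frac{329}{22} = \frac{17437}{132}$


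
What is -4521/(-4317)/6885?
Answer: 1507/9907515 ≈ 0.00015211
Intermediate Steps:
-4521/(-4317)/6885 = -4521*(-1/4317)*(1/6885) = (1507/1439)*(1/6885) = 1507/9907515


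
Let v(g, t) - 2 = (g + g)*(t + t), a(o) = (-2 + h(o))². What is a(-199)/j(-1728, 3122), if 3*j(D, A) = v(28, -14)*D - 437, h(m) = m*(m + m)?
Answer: 18817920000/2705611 ≈ 6955.1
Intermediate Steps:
h(m) = 2*m² (h(m) = m*(2*m) = 2*m²)
a(o) = (-2 + 2*o²)²
v(g, t) = 2 + 4*g*t (v(g, t) = 2 + (g + g)*(t + t) = 2 + (2*g)*(2*t) = 2 + 4*g*t)
j(D, A) = -437/3 - 522*D (j(D, A) = ((2 + 4*28*(-14))*D - 437)/3 = ((2 - 1568)*D - 437)/3 = (-1566*D - 437)/3 = (-437 - 1566*D)/3 = -437/3 - 522*D)
a(-199)/j(-1728, 3122) = (4*(-1 + (-199)²)²)/(-437/3 - 522*(-1728)) = (4*(-1 + 39601)²)/(-437/3 + 902016) = (4*39600²)/(2705611/3) = (4*1568160000)*(3/2705611) = 6272640000*(3/2705611) = 18817920000/2705611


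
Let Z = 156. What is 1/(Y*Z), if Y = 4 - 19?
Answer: -1/2340 ≈ -0.00042735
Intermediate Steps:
Y = -15
1/(Y*Z) = 1/(-15*156) = 1/(-2340) = -1/2340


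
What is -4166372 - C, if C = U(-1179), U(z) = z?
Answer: -4165193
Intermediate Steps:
C = -1179
-4166372 - C = -4166372 - 1*(-1179) = -4166372 + 1179 = -4165193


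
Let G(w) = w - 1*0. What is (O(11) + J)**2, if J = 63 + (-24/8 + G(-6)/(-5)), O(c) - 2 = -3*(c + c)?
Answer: 196/25 ≈ 7.8400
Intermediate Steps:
G(w) = w (G(w) = w + 0 = w)
O(c) = 2 - 6*c (O(c) = 2 - 3*(c + c) = 2 - 6*c)
J = 306/5 (J = 63 + (-24/8 - 6/(-5)) = 63 + (-24*1/8 - 6*(-1/5)) = 63 + (-3 + 6/5) = 63 - 9/5 = 306/5 ≈ 61.200)
(O(11) + J)**2 = ((2 - 6*11) + 306/5)**2 = ((2 - 66) + 306/5)**2 = (-64 + 306/5)**2 = (-14/5)**2 = 196/25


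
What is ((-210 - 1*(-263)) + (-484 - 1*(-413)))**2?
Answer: 324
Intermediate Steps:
((-210 - 1*(-263)) + (-484 - 1*(-413)))**2 = ((-210 + 263) + (-484 + 413))**2 = (53 - 71)**2 = (-18)**2 = 324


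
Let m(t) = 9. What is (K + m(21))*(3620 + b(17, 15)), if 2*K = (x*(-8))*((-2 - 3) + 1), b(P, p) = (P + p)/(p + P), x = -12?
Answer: -662643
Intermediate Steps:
b(P, p) = 1 (b(P, p) = (P + p)/(P + p) = 1)
K = -192 (K = ((-12*(-8))*((-2 - 3) + 1))/2 = (96*(-5 + 1))/2 = (96*(-4))/2 = (1/2)*(-384) = -192)
(K + m(21))*(3620 + b(17, 15)) = (-192 + 9)*(3620 + 1) = -183*3621 = -662643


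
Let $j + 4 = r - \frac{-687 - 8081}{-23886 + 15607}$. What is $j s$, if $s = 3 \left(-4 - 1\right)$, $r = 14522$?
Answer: $- \frac{1802786310}{8279} \approx -2.1775 \cdot 10^{5}$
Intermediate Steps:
$s = -15$ ($s = 3 \left(-5\right) = -15$)
$j = \frac{120185754}{8279}$ ($j = -4 + \left(14522 - \frac{-687 - 8081}{-23886 + 15607}\right) = -4 + \left(14522 - - \frac{8768}{-8279}\right) = -4 + \left(14522 - \left(-8768\right) \left(- \frac{1}{8279}\right)\right) = -4 + \left(14522 - \frac{8768}{8279}\right) = -4 + \frac{120218870}{8279} = \frac{120185754}{8279} \approx 14517.0$)
$j s = \frac{120185754}{8279} \left(-15\right) = - \frac{1802786310}{8279}$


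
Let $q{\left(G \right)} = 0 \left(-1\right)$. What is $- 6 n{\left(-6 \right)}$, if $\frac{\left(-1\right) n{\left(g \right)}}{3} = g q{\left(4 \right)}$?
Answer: $0$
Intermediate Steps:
$q{\left(G \right)} = 0$
$n{\left(g \right)} = 0$ ($n{\left(g \right)} = - 3 g 0 = \left(-3\right) 0 = 0$)
$- 6 n{\left(-6 \right)} = \left(-6\right) 0 = 0$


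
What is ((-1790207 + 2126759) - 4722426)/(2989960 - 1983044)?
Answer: -2192937/503458 ≈ -4.3558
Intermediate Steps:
((-1790207 + 2126759) - 4722426)/(2989960 - 1983044) = (336552 - 4722426)/1006916 = -4385874*1/1006916 = -2192937/503458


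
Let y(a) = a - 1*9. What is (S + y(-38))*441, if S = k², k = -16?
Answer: 92169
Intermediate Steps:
y(a) = -9 + a (y(a) = a - 9 = -9 + a)
S = 256 (S = (-16)² = 256)
(S + y(-38))*441 = (256 + (-9 - 38))*441 = (256 - 47)*441 = 209*441 = 92169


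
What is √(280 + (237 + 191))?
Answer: 2*√177 ≈ 26.608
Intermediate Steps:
√(280 + (237 + 191)) = √(280 + 428) = √708 = 2*√177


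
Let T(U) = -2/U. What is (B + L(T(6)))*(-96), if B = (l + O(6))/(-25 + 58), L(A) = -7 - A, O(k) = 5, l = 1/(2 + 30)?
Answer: 6879/11 ≈ 625.36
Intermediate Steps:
l = 1/32 ≈ 0.031250
B = 161/1056 (B = (1/32 + 5)/(-25 + 58) = (161/32)/33 = (161/32)*(1/33) = 161/1056 ≈ 0.15246)
(B + L(T(6)))*(-96) = (161/1056 + (-7 - (-2)/6))*(-96) = (161/1056 + (-7 - 1*(-⅓)))*(-96) = (161/1056 + (-7 + ⅓))*(-96) = (161/1056 - 20/3)*(-96) = -2293/352*(-96) = 6879/11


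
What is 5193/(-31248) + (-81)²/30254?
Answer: 380231/7502992 ≈ 0.050677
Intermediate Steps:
5193/(-31248) + (-81)²/30254 = 5193*(-1/31248) + 6561*(1/30254) = -577/3472 + 6561/30254 = 380231/7502992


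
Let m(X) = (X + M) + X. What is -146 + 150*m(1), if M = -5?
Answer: -596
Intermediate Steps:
m(X) = -5 + 2*X (m(X) = (X - 5) + X = (-5 + X) + X = -5 + 2*X)
-146 + 150*m(1) = -146 + 150*(-5 + 2*1) = -146 + 150*(-5 + 2) = -146 + 150*(-3) = -146 - 450 = -596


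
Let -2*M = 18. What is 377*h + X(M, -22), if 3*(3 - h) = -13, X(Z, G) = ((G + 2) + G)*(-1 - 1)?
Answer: 8546/3 ≈ 2848.7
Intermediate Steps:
M = -9 (M = -½*18 = -9)
X(Z, G) = -4 - 4*G (X(Z, G) = ((2 + G) + G)*(-2) = (2 + 2*G)*(-2) = -4 - 4*G)
h = 22/3 (h = 3 - ⅓*(-13) = 3 + 13/3 = 22/3 ≈ 7.3333)
377*h + X(M, -22) = 377*(22/3) + (-4 - 4*(-22)) = 8294/3 + (-4 + 88) = 8294/3 + 84 = 8546/3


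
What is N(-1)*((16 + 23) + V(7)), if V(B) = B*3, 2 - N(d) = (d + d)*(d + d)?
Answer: -120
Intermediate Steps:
N(d) = 2 - 4*d² (N(d) = 2 - (d + d)*(d + d) = 2 - 2*d*2*d = 2 - 4*d²)
V(B) = 3*B
N(-1)*((16 + 23) + V(7)) = (2 - 4*(-1)²)*((16 + 23) + 3*7) = (2 - 4*1)*(39 + 21) = (2 - 4)*60 = -2*60 = -120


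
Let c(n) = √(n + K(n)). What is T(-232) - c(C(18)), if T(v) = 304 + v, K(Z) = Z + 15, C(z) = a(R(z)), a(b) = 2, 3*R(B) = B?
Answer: 72 - √19 ≈ 67.641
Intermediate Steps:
R(B) = B/3
C(z) = 2
K(Z) = 15 + Z
c(n) = √(15 + 2*n) (c(n) = √(n + (15 + n)) = √(15 + 2*n))
T(-232) - c(C(18)) = (304 - 232) - √(15 + 2*2) = 72 - √(15 + 4) = 72 - √19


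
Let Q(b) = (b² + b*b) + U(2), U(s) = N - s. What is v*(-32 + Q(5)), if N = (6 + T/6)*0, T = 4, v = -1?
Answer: -16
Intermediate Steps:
N = 0 (N = (6 + 4/6)*0 = (6 + 4*(⅙))*0 = (6 + ⅔)*0 = (20/3)*0 = 0)
U(s) = -s (U(s) = 0 - s = -s)
Q(b) = -2 + 2*b² (Q(b) = (b² + b*b) - 1*2 = (b² + b²) - 2 = 2*b² - 2 = -2 + 2*b²)
v*(-32 + Q(5)) = -(-32 + (-2 + 2*5²)) = -(-32 + (-2 + 2*25)) = -(-32 + (-2 + 50)) = -(-32 + 48) = -1*16 = -16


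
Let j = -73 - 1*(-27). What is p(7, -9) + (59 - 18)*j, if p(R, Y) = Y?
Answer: -1895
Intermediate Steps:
j = -46 (j = -73 + 27 = -46)
p(7, -9) + (59 - 18)*j = -9 + (59 - 18)*(-46) = -9 + 41*(-46) = -9 - 1886 = -1895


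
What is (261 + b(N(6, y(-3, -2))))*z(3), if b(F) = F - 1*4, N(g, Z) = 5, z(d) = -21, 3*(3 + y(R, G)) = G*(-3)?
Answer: -5502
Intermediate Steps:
y(R, G) = -3 - G (y(R, G) = -3 + (G*(-3))/3 = -3 + (-3*G)/3 = -3 - G)
b(F) = -4 + F (b(F) = F - 4 = -4 + F)
(261 + b(N(6, y(-3, -2))))*z(3) = (261 + (-4 + 5))*(-21) = (261 + 1)*(-21) = 262*(-21) = -5502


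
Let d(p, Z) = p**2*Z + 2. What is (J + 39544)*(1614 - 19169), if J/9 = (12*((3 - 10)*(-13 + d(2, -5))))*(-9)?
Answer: 3008575900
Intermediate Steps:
d(p, Z) = 2 + Z*p**2 (d(p, Z) = Z*p**2 + 2 = 2 + Z*p**2)
J = -210924 (J = 9*((12*((3 - 10)*(-13 + (2 - 5*2**2))))*(-9)) = 9*((12*(-7*(-13 + (2 - 5*4))))*(-9)) = 9*((12*(-7*(-13 + (2 - 20))))*(-9)) = 9*((12*(-7*(-13 - 18)))*(-9)) = 9*((12*(-7*(-31)))*(-9)) = 9*((12*217)*(-9)) = 9*(2604*(-9)) = 9*(-23436) = -210924)
(J + 39544)*(1614 - 19169) = (-210924 + 39544)*(1614 - 19169) = -171380*(-17555) = 3008575900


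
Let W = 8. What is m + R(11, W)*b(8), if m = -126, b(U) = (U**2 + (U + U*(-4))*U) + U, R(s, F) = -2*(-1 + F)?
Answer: 1554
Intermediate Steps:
R(s, F) = 2 - 2*F
b(U) = U - 2*U**2 (b(U) = (U**2 + (U - 4*U)*U) + U = (U**2 + (-3*U)*U) + U = (U**2 - 3*U**2) + U = -2*U**2 + U = U - 2*U**2)
m + R(11, W)*b(8) = -126 + (2 - 2*8)*(8*(1 - 2*8)) = -126 + (2 - 16)*(8*(1 - 16)) = -126 - 112*(-15) = -126 - 14*(-120) = -126 + 1680 = 1554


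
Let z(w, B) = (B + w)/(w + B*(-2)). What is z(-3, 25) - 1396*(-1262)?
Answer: 93372834/53 ≈ 1.7618e+6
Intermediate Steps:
z(w, B) = (B + w)/(w - 2*B)
z(-3, 25) - 1396*(-1262) = (25 - 3)/(-3 - 2*25) - 1396*(-1262) = 22/(-3 - 50) + 1761752 = 22/(-53) + 1761752 = -1/53*22 + 1761752 = -22/53 + 1761752 = 93372834/53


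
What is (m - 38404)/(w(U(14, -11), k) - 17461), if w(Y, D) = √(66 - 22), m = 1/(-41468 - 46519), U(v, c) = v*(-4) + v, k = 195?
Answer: 59001640050289/26826046451799 + 6758105498*√11/26826046451799 ≈ 2.2003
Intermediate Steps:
U(v, c) = -3*v (U(v, c) = -4*v + v = -3*v)
m = -1/87987 (m = 1/(-87987) = -1/87987 ≈ -1.1365e-5)
w(Y, D) = 2*√11 (w(Y, D) = √44 = 2*√11)
(m - 38404)/(w(U(14, -11), k) - 17461) = (-1/87987 - 38404)/(2*√11 - 17461) = -3379052749/(87987*(-17461 + 2*√11))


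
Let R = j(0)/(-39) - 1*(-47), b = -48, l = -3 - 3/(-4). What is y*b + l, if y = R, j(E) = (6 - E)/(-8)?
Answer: -117477/52 ≈ -2259.2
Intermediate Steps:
j(E) = -¾ + E/8 (j(E) = (6 - E)*(-⅛) = -¾ + E/8)
l = -9/4 (l = -3 - 3*(-¼) = -3 + ¾ = -9/4 ≈ -2.2500)
R = 2445/52 (R = (-¾ + (⅛)*0)/(-39) - 1*(-47) = (-¾ + 0)*(-1/39) + 47 = -¾*(-1/39) + 47 = 1/52 + 47 = 2445/52 ≈ 47.019)
y = 2445/52 ≈ 47.019
y*b + l = (2445/52)*(-48) - 9/4 = -29340/13 - 9/4 = -117477/52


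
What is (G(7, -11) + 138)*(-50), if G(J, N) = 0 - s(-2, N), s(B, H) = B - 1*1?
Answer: -7050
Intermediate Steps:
s(B, H) = -1 + B (s(B, H) = B - 1 = -1 + B)
G(J, N) = 3 (G(J, N) = 0 - (-1 - 2) = 0 - 1*(-3) = 0 + 3 = 3)
(G(7, -11) + 138)*(-50) = (3 + 138)*(-50) = 141*(-50) = -7050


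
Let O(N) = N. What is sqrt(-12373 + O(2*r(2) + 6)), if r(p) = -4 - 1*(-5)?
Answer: I*sqrt(12365) ≈ 111.2*I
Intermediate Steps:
r(p) = 1 (r(p) = -4 + 5 = 1)
sqrt(-12373 + O(2*r(2) + 6)) = sqrt(-12373 + (2*1 + 6)) = sqrt(-12373 + (2 + 6)) = sqrt(-12373 + 8) = sqrt(-12365) = I*sqrt(12365)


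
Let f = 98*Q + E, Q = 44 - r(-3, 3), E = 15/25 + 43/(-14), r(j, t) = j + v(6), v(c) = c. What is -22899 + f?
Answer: -1321843/70 ≈ -18883.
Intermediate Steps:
r(j, t) = 6 + j (r(j, t) = j + 6 = 6 + j)
E = -173/70 (E = 15*(1/25) + 43*(-1/14) = 3/5 - 43/14 = -173/70 ≈ -2.4714)
Q = 41 (Q = 44 - (6 - 3) = 44 - 1*3 = 44 - 3 = 41)
f = 281087/70 (f = 98*41 - 173/70 = 4018 - 173/70 = 281087/70 ≈ 4015.5)
-22899 + f = -22899 + 281087/70 = -1321843/70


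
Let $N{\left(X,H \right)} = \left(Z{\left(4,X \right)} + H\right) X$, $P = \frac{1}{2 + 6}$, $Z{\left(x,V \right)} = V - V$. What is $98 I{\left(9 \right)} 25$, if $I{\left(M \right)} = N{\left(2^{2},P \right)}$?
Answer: $1225$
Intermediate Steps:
$Z{\left(x,V \right)} = 0$
$P = \frac{1}{8} \approx 0.125$
$N{\left(X,H \right)} = H X$ ($N{\left(X,H \right)} = \left(0 + H\right) X = H X$)
$I{\left(M \right)} = \frac{1}{2}$ ($I{\left(M \right)} = \frac{2^{2}}{8} = \frac{1}{8} \cdot 4 = \frac{1}{2}$)
$98 I{\left(9 \right)} 25 = 98 \cdot \frac{1}{2} \cdot 25 = 49 \cdot 25 = 1225$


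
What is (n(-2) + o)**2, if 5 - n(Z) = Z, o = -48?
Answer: 1681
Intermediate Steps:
n(Z) = 5 - Z
(n(-2) + o)**2 = ((5 - 1*(-2)) - 48)**2 = ((5 + 2) - 48)**2 = (7 - 48)**2 = (-41)**2 = 1681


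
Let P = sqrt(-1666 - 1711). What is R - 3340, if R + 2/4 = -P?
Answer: -6681/2 - I*sqrt(3377) ≈ -3340.5 - 58.112*I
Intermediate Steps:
P = I*sqrt(3377) (P = sqrt(-3377) = I*sqrt(3377) ≈ 58.112*I)
R = -1/2 - I*sqrt(3377) ≈ -0.5 - 58.112*I
R - 3340 = (-1/2 - I*sqrt(3377)) - 3340 = -6681/2 - I*sqrt(3377)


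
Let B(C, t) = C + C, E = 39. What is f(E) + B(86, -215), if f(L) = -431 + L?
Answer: -220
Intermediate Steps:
B(C, t) = 2*C
f(E) + B(86, -215) = (-431 + 39) + 2*86 = -392 + 172 = -220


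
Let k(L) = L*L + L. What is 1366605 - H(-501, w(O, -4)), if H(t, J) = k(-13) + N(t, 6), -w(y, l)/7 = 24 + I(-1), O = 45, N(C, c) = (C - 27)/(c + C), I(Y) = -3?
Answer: 20496719/15 ≈ 1.3664e+6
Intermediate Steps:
N(C, c) = (-27 + C)/(C + c)
k(L) = L + L² (k(L) = L² + L = L + L²)
w(y, l) = -147 (w(y, l) = -7*(24 - 3) = -7*21 = -147)
H(t, J) = 156 + (-27 + t)/(6 + t) (H(t, J) = -13*(1 - 13) + (-27 + t)/(t + 6) = -13*(-12) + (-27 + t)/(6 + t) = 156 + (-27 + t)/(6 + t))
1366605 - H(-501, w(O, -4)) = 1366605 - (909 + 157*(-501))/(6 - 501) = 1366605 - (909 - 78657)/(-495) = 1366605 - (-1)*(-77748)/495 = 1366605 - 1*2356/15 = 1366605 - 2356/15 = 20496719/15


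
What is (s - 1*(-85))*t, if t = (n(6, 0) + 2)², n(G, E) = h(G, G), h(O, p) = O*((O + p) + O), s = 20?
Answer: 1270500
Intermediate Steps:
h(O, p) = O*(p + 2*O)
n(G, E) = 3*G² (n(G, E) = G*(G + 2*G) = G*(3*G) = 3*G²)
t = 12100 (t = (3*6² + 2)² = (3*36 + 2)² = (108 + 2)² = 110² = 12100)
(s - 1*(-85))*t = (20 - 1*(-85))*12100 = (20 + 85)*12100 = 105*12100 = 1270500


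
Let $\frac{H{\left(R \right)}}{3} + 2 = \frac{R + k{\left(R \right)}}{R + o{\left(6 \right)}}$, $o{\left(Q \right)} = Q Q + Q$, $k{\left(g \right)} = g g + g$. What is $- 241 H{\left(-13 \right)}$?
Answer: $- \frac{61455}{29} \approx -2119.1$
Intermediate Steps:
$k{\left(g \right)} = g + g^{2}$ ($k{\left(g \right)} = g^{2} + g = g + g^{2}$)
$o{\left(Q \right)} = Q + Q^{2}$ ($o{\left(Q \right)} = Q^{2} + Q = Q + Q^{2}$)
$H{\left(R \right)} = -6 + \frac{3 \left(R + R \left(1 + R\right)\right)}{42 + R}$ ($H{\left(R \right)} = -6 + 3 \frac{R + R \left(1 + R\right)}{R + 6 \left(1 + 6\right)} = -6 + 3 \frac{R + R \left(1 + R\right)}{R + 6 \cdot 7} = -6 + 3 \frac{R + R \left(1 + R\right)}{R + 42} = -6 + 3 \frac{R + R \left(1 + R\right)}{42 + R} = -6 + \frac{3 \left(R + R \left(1 + R\right)\right)}{42 + R}$)
$- 241 H{\left(-13 \right)} = - 241 \frac{3 \left(-84 + \left(-13\right)^{2}\right)}{42 - 13} = - 241 \frac{3 \left(-84 + 169\right)}{29} = - 241 \cdot 3 \cdot \frac{1}{29} \cdot 85 = \left(-241\right) \frac{255}{29} = - \frac{61455}{29}$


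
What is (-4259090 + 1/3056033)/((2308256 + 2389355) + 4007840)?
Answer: -4338639863323/8868048511961 ≈ -0.48924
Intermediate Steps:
(-4259090 + 1/3056033)/((2308256 + 2389355) + 4007840) = (-4259090 + 1/3056033)/(4697611 + 4007840) = -13015919589969/3056033/8705451 = -13015919589969/3056033*1/8705451 = -4338639863323/8868048511961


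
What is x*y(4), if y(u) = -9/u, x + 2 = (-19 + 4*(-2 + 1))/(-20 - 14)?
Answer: 405/136 ≈ 2.9779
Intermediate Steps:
x = -45/34 (x = -2 + (-19 + 4*(-2 + 1))/(-20 - 14) = -2 + (-19 + 4*(-1))/(-34) = -2 + (-19 - 4)*(-1/34) = -2 - 23*(-1/34) = -2 + 23/34 = -45/34 ≈ -1.3235)
x*y(4) = -(-405)/(34*4) = -45/34*(-9/4) = 405/136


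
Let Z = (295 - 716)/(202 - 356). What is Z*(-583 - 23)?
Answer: -127563/77 ≈ -1656.7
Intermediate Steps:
Z = 421/154 (Z = -421/(-154) = -421*(-1/154) = 421/154 ≈ 2.7338)
Z*(-583 - 23) = 421*(-583 - 23)/154 = (421/154)*(-606) = -127563/77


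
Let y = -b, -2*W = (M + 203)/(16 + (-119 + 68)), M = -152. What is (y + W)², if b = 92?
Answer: 40819321/4900 ≈ 8330.5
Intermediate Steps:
W = 51/70 (W = -(-152 + 203)/(2*(16 + (-119 + 68))) = -51/(2*(16 - 51)) = -51/(2*(-35)) = -51*(-1)/(2*35) = -½*(-51/35) = 51/70 ≈ 0.72857)
y = -92 (y = -1*92 = -92)
(y + W)² = (-92 + 51/70)² = (-6389/70)² = 40819321/4900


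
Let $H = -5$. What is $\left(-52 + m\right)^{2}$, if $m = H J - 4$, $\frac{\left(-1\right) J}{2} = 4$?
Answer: $256$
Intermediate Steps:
$J = -8$ ($J = \left(-2\right) 4 = -8$)
$m = 36$ ($m = \left(-5\right) \left(-8\right) - 4 = 40 - 4 = 36$)
$\left(-52 + m\right)^{2} = \left(-52 + 36\right)^{2} = \left(-16\right)^{2} = 256$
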